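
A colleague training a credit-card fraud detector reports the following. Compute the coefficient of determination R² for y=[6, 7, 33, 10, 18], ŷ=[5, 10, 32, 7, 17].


ȳ = 14.8
SS_res = Σ(y-ŷ)² = 21
SS_tot = Σ(y-ȳ)² = 502.8
R² = 1 - SS_res/SS_tot = 1 - 0.0418 = 0.9582

0.9582


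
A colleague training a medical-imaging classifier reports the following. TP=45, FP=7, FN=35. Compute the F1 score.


Precision = 45/52 = 0.8654
Recall = 45/80 = 0.5625
F1 = 2·P·R/(P+R) = 2·TP/(2·TP+FP+FN) = 90/(90+7+35) = 90/132 = 0.6818

0.6818


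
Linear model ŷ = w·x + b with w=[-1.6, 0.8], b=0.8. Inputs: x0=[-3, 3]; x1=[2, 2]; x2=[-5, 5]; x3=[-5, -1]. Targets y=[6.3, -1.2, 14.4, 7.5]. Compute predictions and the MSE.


ŷ0 = (-1.6)·(-3) + (0.8)·(3) + 0.8 = 8.0
ŷ1 = (-1.6)·(2) + (0.8)·(2) + 0.8 = -0.8
ŷ2 = (-1.6)·(-5) + (0.8)·(5) + 0.8 = 12.8
ŷ3 = (-1.6)·(-5) + (0.8)·(-1) + 0.8 = 8.0
errors² = [2.89, 0.16, 2.56, 0.25]
MSE = 5.8600/4 = 1.465

1.465


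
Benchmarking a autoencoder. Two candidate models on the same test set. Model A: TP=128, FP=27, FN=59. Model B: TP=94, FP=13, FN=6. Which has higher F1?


Model A: P=128/155=0.8258, R=128/187=0.6845, F1=2PR/(P+R)=2TP/(2TP+FP+FN)=256/342=0.7485
Model B: P=94/107=0.8785, R=94/100=0.94, F1=2PR/(P+R)=2TP/(2TP+FP+FN)=188/207=0.9082
0.7485 < 0.9082 → Model B

Model B


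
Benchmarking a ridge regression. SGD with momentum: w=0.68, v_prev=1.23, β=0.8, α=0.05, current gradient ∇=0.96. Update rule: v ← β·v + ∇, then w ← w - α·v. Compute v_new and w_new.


v_new = 0.8·1.23 + 0.96 = 0.984 + 0.96 = 1.944
w_new = 0.68 - 0.05·1.944 = 0.68 - 0.0972 = 0.5828

v_new=1.944, w_new=0.5828


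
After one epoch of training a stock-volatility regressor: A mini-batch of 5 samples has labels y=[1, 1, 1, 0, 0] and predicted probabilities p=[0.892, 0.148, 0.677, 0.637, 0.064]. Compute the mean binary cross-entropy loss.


L[0] = -ln(0.892) = 0.1143
L[1] = -ln(0.148) = 1.9105
L[2] = -ln(0.677) = 0.3901
L[3] = -ln(1-0.637) = -ln(0.363) = 1.0134
L[4] = -ln(1-0.064) = -ln(0.936) = 0.0661
mean = (0.1143 + 1.9105 + 0.3901 + 1.0134 + 0.0661)/5 = 0.6989

0.6989


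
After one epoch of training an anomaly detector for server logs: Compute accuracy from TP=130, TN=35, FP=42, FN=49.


Accuracy = (TP+TN)/(TP+TN+FP+FN)
= (130+35)/(256)
= 165/256 = 64.45%

64.45%


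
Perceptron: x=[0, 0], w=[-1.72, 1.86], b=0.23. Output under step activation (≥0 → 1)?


z = (0)·(-1.72) + (0)·(1.86) + 0.23
  = 0.23
step(z) = 1 (z≥0)

1


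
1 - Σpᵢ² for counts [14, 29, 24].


Probabilities: [14/67, 29/67, 24/67] ≈ [0.209, 0.4328, 0.3582]
Σpᵢ² = (196 + 841 + 576)/67² = 1613/4489
Gini = 1 - Σpᵢ² = 1 - 1613/4489 = 0.6407

0.6407


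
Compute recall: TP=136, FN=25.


Recall = TP/(TP+FN)
= 136/(136+25)
= 136/161 = 84.47%

84.47%


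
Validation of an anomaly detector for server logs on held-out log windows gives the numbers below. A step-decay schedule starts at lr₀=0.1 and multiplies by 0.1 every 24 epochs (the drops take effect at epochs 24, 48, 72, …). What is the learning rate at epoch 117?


n_drops = ⌊117/24⌋ = 4
lr = 0.1·0.1^4 = 0.1·0.0001 = 0.00001

0.00001


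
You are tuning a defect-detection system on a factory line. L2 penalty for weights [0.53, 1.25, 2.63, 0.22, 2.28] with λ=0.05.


‖w‖₂² = (0.53)² + (1.25)² + (2.63)² + (0.22)² + (2.28)²
     = 0.2809 + 1.5625 + 6.9169 + 0.0484 + 5.1984
     = 14.0071
λ·‖w‖₂² = 0.05·14.0071 = 0.700355

0.700355


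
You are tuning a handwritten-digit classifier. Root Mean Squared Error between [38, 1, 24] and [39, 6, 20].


MSE = 42/3 = 14
RMSE = √(42/3) = 3.7417

3.7417


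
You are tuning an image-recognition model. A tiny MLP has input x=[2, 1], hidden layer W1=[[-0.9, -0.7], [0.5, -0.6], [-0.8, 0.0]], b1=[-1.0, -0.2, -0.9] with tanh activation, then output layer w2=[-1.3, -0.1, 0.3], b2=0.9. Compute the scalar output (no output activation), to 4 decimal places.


z1[0] = (-0.9)·(2) + (-0.7)·(1) - 1.0 = -3.5
z1[1] = (0.5)·(2) + (-0.6)·(1) - 0.2 = 0.2
z1[2] = (-0.8)·(2) + (0.0)·(1) - 0.9 = -2.5
h = tanh(z1) = [-0.9982, 0.1974, -0.9866]
output = (-1.3)·(-0.9982) + (-0.1)·(0.1974) + (0.3)·(-0.9866) + 0.9 = 1.8819

1.8819


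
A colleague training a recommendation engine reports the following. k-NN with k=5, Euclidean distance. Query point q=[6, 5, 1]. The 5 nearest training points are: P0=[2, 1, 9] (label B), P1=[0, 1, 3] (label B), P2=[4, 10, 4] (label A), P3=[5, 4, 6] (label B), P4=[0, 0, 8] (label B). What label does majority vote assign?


d(q,P0) = 9.798  (label B)
d(q,P1) = 7.4833  (label B)
d(q,P2) = 6.1644  (label A)
d(q,P3) = 5.1962  (label B)
d(q,P4) = 10.4881  (label B)
Votes: A=1, B=4
Majority → B

B


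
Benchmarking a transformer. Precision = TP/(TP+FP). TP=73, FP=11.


Precision = TP/(TP+FP)
= 73/(73+11)
= 73/84 = 86.9%

86.9%


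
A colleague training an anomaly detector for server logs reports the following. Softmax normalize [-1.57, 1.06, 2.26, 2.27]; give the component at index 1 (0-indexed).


Exponentials: e^-1.57=0.208, e^1.06=2.8864, e^2.26=9.5831, e^2.27=9.6794
Sum = 22.3569
Softmax = [0.0093, 0.1291, 0.4286, 0.4329]
p[1] = 2.8864/22.3569 = 0.1291

0.1291


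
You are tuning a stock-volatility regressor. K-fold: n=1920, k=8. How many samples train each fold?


Fold size = 1920/8 = 240
Training per fold = 1920 - 240 = 1680

1680


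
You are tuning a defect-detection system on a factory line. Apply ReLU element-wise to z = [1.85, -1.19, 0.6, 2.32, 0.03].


ReLU(1.85) = max(0, 1.85) = 1.85
ReLU(-1.19) = max(0, -1.19) = 0.0
ReLU(0.6) = max(0, 0.6) = 0.6
ReLU(2.32) = max(0, 2.32) = 2.32
ReLU(0.03) = max(0, 0.03) = 0.03
result = [1.85, 0.0, 0.6, 2.32, 0.03]

[1.85, 0.0, 0.6, 2.32, 0.03]


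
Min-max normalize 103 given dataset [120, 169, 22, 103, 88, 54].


min=22, max=169
(103-22)/(169-22) = 81/147 = 0.551

0.551


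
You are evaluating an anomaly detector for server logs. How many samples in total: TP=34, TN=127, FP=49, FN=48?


Total = TP + TN + FP + FN
= 34 + 127 + 49 + 48
= 258
(Predicted positive: 83, predicted negative: 175)

258


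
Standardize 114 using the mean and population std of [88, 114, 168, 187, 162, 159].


μ = 146.3333, σ = 34.1012
z = (114 - 146.3333)/34.1012 = -0.9482

-0.9482


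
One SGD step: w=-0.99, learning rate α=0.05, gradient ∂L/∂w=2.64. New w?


w_new = w - α·∇
= -0.99 - 0.05·2.64
= -0.99 - 0.132
= -1.122

-1.122


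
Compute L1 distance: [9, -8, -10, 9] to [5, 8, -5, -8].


d = |9-5| + |-8-8| + |-10+ 5| + |9+ 8|
  = 4 + 16 + 5 + 17
  = 42

42


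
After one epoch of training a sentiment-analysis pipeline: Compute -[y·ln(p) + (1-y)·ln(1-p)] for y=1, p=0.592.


BCE = -[y·ln(p) + (1-y)·ln(1-p)]
= -1·ln(0.592) - 0
= -ln(0.592) = 0.5242

0.5242


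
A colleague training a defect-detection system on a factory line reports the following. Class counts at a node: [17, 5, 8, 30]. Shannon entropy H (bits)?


Probabilities: [17/60, 5/60, 8/60, 30/60] ≈ [0.2833, 0.0833, 0.1333, 0.5]
H = -((17/60)·log₂(17/60) + (5/60)·log₂(5/60) + (8/60)·log₂(8/60) + (30/60)·log₂(30/60))
  = 1.7018 bits

1.7018 bits


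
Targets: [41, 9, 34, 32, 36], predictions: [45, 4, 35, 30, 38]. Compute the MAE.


Absolute errors: |41-45|=4, |9-4|=5, |34-35|=1, |32-30|=2, |36-38|=2
Sum = 14
MAE = 14/5 = 14/5

14/5


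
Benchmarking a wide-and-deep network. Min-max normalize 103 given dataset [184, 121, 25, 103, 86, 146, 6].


min=6, max=184
(103-6)/(184-6) = 97/178 = 0.5449

0.5449


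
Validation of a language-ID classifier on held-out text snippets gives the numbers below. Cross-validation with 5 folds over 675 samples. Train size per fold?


Fold size = 675/5 = 135
Training per fold = 675 - 135 = 540

540


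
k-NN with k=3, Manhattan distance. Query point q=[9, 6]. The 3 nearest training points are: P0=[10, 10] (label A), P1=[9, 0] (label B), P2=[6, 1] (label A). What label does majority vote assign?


d(q,P0) = 5  (label A)
d(q,P1) = 6  (label B)
d(q,P2) = 8  (label A)
Votes: A=2, B=1
Majority → A

A


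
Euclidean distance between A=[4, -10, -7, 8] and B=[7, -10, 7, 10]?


d = √((4-7)² + (-10+ 10)² + (-7-7)² + (8-10)²)
  = √(9 + 0 + 196 + 4)
  = √209 = 14.4568

14.4568


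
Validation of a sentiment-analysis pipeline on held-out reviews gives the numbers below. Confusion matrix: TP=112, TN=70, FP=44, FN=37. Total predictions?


Total = TP + TN + FP + FN
= 112 + 70 + 44 + 37
= 263
(Predicted positive: 156, predicted negative: 107)

263


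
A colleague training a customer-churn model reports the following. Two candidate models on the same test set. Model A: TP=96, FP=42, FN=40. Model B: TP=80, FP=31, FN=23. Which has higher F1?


Model A: P=96/138=0.6957, R=96/136=0.7059, F1=2PR/(P+R)=2TP/(2TP+FP+FN)=192/274=0.7007
Model B: P=80/111=0.7207, R=80/103=0.7767, F1=2PR/(P+R)=2TP/(2TP+FP+FN)=160/214=0.7477
0.7007 < 0.7477 → Model B

Model B


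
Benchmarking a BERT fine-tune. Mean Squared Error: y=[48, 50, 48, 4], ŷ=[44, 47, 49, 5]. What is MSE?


Squared errors: (48-44)²=16, (50-47)²=9, (48-49)²=1, (4-5)²=1
Sum = 27
MSE = 27/4 = 27/4

27/4


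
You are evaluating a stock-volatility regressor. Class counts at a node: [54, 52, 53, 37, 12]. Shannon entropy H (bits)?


Probabilities: [54/208, 52/208, 53/208, 37/208, 12/208] ≈ [0.2596, 0.25, 0.2548, 0.1779, 0.0577]
H = -((54/208)·log₂(54/208) + (52/208)·log₂(52/208) + (53/208)·log₂(53/208) + (37/208)·log₂(37/208) + (12/208)·log₂(12/208))
  = 2.1882 bits

2.1882 bits


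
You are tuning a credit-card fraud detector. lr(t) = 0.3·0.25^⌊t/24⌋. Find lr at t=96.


n_drops = ⌊96/24⌋ = 4
lr = 0.3·0.25^4 = 0.3·0.00390625 = 0.001171875

0.001171875


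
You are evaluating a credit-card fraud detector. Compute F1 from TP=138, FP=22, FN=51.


Precision = 138/160 = 0.8625
Recall = 138/189 = 0.7302
F1 = 2·P·R/(P+R) = 2·TP/(2·TP+FP+FN) = 276/(276+22+51) = 276/349 = 0.7908

0.7908


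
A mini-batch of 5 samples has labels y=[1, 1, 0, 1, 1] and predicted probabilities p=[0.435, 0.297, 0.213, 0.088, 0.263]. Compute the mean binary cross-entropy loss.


L[0] = -ln(0.435) = 0.8324
L[1] = -ln(0.297) = 1.214
L[2] = -ln(1-0.213) = -ln(0.787) = 0.2395
L[3] = -ln(0.088) = 2.4304
L[4] = -ln(0.263) = 1.3356
mean = (0.8324 + 1.214 + 0.2395 + 2.4304 + 1.3356)/5 = 1.2104

1.2104


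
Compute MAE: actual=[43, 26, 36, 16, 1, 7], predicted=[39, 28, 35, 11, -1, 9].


Absolute errors: |43-39|=4, |26-28|=2, |36-35|=1, |16-11|=5, |1+ 1|=2, |7-9|=2
Sum = 16
MAE = 16/6 = 8/3

8/3


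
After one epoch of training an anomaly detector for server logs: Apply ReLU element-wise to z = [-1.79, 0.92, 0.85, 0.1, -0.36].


ReLU(-1.79) = max(0, -1.79) = 0.0
ReLU(0.92) = max(0, 0.92) = 0.92
ReLU(0.85) = max(0, 0.85) = 0.85
ReLU(0.1) = max(0, 0.1) = 0.1
ReLU(-0.36) = max(0, -0.36) = 0.0
result = [0.0, 0.92, 0.85, 0.1, 0.0]

[0.0, 0.92, 0.85, 0.1, 0.0]


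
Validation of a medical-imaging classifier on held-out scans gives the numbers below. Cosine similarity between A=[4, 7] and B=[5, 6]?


A·B = 4·5 + 7·6 = 62
‖A‖ = √65 = 8.0623, ‖B‖ = √61 = 7.8102
cos = 62/(√65·√61) = 62/√3965 = 0.9846

0.9846


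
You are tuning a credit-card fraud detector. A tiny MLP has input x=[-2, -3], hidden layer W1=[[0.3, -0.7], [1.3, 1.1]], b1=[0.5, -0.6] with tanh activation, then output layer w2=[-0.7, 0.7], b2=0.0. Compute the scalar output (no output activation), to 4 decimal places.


z1[0] = (0.3)·(-2) + (-0.7)·(-3) + 0.5 = 2.0
z1[1] = (1.3)·(-2) + (1.1)·(-3) - 0.6 = -6.5
h = tanh(z1) = [0.964, -1.0]
output = (-0.7)·(0.964) + (0.7)·(-1.0) + 0.0 = -1.3748

-1.3748


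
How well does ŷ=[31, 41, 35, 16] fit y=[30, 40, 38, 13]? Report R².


ȳ = 30.25
SS_res = Σ(y-ŷ)² = 20
SS_tot = Σ(y-ȳ)² = 452.75
R² = 1 - SS_res/SS_tot = 1 - 0.0442 = 0.9558

0.9558


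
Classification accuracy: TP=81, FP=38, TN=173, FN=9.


Accuracy = (TP+TN)/(TP+TN+FP+FN)
= (81+173)/(301)
= 254/301 = 84.39%

84.39%


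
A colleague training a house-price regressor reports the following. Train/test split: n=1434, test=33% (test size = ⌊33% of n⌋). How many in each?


Test = ⌊1434·33/100⌋ = 473
Train = 1434 - 473 = 961

Train: 961, Test: 473


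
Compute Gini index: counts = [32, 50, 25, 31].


Probabilities: [32/138, 50/138, 25/138, 31/138] ≈ [0.2319, 0.3623, 0.1812, 0.2246]
Σpᵢ² = (1024 + 2500 + 625 + 961)/138² = 5110/19044
Gini = 1 - Σpᵢ² = 1 - 5110/19044 = 0.7317

0.7317


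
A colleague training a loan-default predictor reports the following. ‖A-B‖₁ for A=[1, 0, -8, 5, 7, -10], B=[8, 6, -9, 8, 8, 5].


d = |1-8| + |0-6| + |-8+ 9| + |5-8| + |7-8| + |-10-5|
  = 7 + 6 + 1 + 3 + 1 + 15
  = 33

33


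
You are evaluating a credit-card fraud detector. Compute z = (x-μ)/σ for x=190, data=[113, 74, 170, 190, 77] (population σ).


μ = 124.8, σ = 47.5369
z = (190 - 124.8)/47.5369 = 1.3716

1.3716


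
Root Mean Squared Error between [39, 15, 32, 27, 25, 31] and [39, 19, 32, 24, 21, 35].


MSE = 57/6 = 9.5
RMSE = √(57/6) = 3.0822

3.0822


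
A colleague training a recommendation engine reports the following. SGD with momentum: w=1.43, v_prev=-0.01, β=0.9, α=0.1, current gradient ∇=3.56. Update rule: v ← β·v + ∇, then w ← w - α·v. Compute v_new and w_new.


v_new = 0.9·-0.01 + 3.56 = -0.009 + 3.56 = 3.551
w_new = 1.43 - 0.1·3.551 = 1.43 - 0.3551 = 1.0749

v_new=3.551, w_new=1.0749


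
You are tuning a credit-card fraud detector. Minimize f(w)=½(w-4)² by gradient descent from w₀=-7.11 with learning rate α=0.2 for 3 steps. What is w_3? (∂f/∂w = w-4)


step 1: grad = -7.11-4 = -11.11; w = -7.11 - 0.2·(-11.11) = -4.888
step 2: grad = -4.888-4 = -8.888; w = -4.888 - 0.2·(-8.888) = -3.1104
step 3: grad = -3.1104-4 = -7.1104; w = -3.1104 - 0.2·(-7.1104) = -1.68832

-1.68832


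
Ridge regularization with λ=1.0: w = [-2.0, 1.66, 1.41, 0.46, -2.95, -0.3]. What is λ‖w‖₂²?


‖w‖₂² = (-2.0)² + (1.66)² + (1.41)² + (0.46)² + (-2.95)² + (-0.3)²
     = 4 + 2.7556 + 1.9881 + 0.2116 + 8.7025 + 0.09
     = 17.7478
λ·‖w‖₂² = 1.0·17.7478 = 17.7478

17.7478


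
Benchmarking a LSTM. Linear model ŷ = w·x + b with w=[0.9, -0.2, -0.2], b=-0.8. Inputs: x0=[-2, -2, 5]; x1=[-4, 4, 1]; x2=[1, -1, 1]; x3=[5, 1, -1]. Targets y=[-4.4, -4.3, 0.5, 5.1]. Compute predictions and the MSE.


ŷ0 = (0.9)·(-2) + (-0.2)·(-2) + (-0.2)·(5) - 0.8 = -3.2
ŷ1 = (0.9)·(-4) + (-0.2)·(4) + (-0.2)·(1) - 0.8 = -5.4
ŷ2 = (0.9)·(1) + (-0.2)·(-1) + (-0.2)·(1) - 0.8 = 0.1
ŷ3 = (0.9)·(5) + (-0.2)·(1) + (-0.2)·(-1) - 0.8 = 3.7
errors² = [1.44, 1.21, 0.16, 1.96]
MSE = 4.7700/4 = 1.1925

1.1925


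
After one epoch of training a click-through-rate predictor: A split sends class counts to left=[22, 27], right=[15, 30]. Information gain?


Parent = [37, 57], H_parent = 0.9671
H_left = 0.9925 (n=49), H_right = 0.9183 (n=45)
H_children = (49/94)·0.9925 + (45/94)·0.9183 = 0.957
IG = 0.9671 - 0.957 = 0.0101

0.0101


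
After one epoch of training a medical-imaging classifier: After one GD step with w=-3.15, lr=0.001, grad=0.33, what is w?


w_new = w - α·∇
= -3.15 - 0.001·0.33
= -3.15 - 0.00033
= -3.15033

-3.15033


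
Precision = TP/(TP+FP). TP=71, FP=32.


Precision = TP/(TP+FP)
= 71/(71+32)
= 71/103 = 68.93%

68.93%


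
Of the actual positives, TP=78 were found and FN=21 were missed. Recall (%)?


Recall = TP/(TP+FN)
= 78/(78+21)
= 78/99 = 78.79%

78.79%


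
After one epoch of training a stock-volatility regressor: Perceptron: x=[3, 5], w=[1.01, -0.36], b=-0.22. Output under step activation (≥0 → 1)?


z = (3)·(1.01) + (5)·(-0.36) - 0.22
  = 1.01
step(z) = 1 (z≥0)

1


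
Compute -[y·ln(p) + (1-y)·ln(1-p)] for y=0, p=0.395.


BCE = -[y·ln(p) + (1-y)·ln(1-p)]
= -0 - 1·ln(1-0.395)
= -ln(0.605) = 0.5025

0.5025


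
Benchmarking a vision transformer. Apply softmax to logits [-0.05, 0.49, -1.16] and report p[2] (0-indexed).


Exponentials: e^-0.05=0.9512, e^0.49=1.6323, e^-1.16=0.3135
Sum = 2.897
Softmax = [0.3283, 0.5634, 0.1082]
p[2] = 0.3135/2.897 = 0.1082

0.1082


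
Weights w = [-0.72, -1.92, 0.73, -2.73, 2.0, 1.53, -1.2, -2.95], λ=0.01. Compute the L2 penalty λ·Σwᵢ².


‖w‖₂² = (-0.72)² + (-1.92)² + (0.73)² + (-2.73)² + (2.0)² + (1.53)² + (-1.2)² + (-2.95)²
     = 0.5184 + 3.6864 + 0.5329 + 7.4529 + 4 + 2.3409 + 1.44 + 8.7025
     = 28.674
λ·‖w‖₂² = 0.01·28.674 = 0.28674

0.28674


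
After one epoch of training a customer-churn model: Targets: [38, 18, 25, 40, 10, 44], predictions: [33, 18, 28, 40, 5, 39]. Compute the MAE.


Absolute errors: |38-33|=5, |18-18|=0, |25-28|=3, |40-40|=0, |10-5|=5, |44-39|=5
Sum = 18
MAE = 18/6 = 3

3


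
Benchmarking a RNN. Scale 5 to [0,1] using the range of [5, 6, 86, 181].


min=5, max=181
(5-5)/(181-5) = 0/176 = 0.0

0.0


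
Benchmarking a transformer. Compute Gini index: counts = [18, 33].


Probabilities: [18/51, 33/51] ≈ [0.3529, 0.6471]
Σpᵢ² = (324 + 1089)/51² = 1413/2601
Gini = 1 - Σpᵢ² = 1 - 1413/2601 = 0.4567

0.4567


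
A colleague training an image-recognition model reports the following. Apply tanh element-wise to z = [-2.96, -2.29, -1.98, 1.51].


tanh(-2.96) = -0.9946
tanh(-2.29) = -0.9797
tanh(-1.98) = -0.9626
tanh(1.51) = 0.9069
result = [-0.9946, -0.9797, -0.9626, 0.9069]

[-0.9946, -0.9797, -0.9626, 0.9069]


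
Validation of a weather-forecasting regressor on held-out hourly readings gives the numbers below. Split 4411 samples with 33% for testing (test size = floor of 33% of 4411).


Test = ⌊4411·33/100⌋ = 1455
Train = 4411 - 1455 = 2956

Train: 2956, Test: 1455


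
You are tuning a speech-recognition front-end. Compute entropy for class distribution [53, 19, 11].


Probabilities: [53/83, 19/83, 11/83] ≈ [0.6386, 0.2289, 0.1325]
H = -((53/83)·log₂(53/83) + (19/83)·log₂(19/83) + (11/83)·log₂(11/83))
  = 1.2866 bits

1.2866 bits


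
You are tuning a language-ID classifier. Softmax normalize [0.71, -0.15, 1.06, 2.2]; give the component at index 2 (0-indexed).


Exponentials: e^0.71=2.034, e^-0.15=0.8607, e^1.06=2.8864, e^2.2=9.025
Sum = 14.8061
Softmax = [0.1374, 0.0581, 0.1949, 0.6095]
p[2] = 2.8864/14.8061 = 0.1949

0.1949


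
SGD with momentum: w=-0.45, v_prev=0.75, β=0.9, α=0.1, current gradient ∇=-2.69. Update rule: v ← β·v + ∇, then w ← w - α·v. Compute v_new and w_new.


v_new = 0.9·0.75 - 2.69 = 0.675 - 2.69 = -2.015
w_new = -0.45 - 0.1·-2.015 = -0.45 + 0.2015 = -0.2485

v_new=-2.015, w_new=-0.2485


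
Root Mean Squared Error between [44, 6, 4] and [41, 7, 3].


MSE = 11/3 = 3.6667
RMSE = √(11/3) = 1.9149

1.9149


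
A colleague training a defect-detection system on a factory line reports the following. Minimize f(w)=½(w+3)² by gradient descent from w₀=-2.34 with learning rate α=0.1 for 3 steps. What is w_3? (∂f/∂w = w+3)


step 1: grad = -2.34+3 = 0.66; w = -2.34 - 0.1·(0.66) = -2.406
step 2: grad = -2.406+3 = 0.594; w = -2.406 - 0.1·(0.594) = -2.4654
step 3: grad = -2.4654+3 = 0.5346; w = -2.4654 - 0.1·(0.5346) = -2.51886

-2.51886


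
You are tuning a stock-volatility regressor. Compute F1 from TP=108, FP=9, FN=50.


Precision = 108/117 = 0.9231
Recall = 108/158 = 0.6835
F1 = 2·P·R/(P+R) = 2·TP/(2·TP+FP+FN) = 216/(216+9+50) = 216/275 = 0.7855

0.7855


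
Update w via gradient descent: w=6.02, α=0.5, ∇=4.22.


w_new = w - α·∇
= 6.02 - 0.5·4.22
= 6.02 - 2.11
= 3.91

3.91


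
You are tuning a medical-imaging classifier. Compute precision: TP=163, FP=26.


Precision = TP/(TP+FP)
= 163/(163+26)
= 163/189 = 86.24%

86.24%


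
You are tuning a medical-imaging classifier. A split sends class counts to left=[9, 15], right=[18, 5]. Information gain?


Parent = [27, 20], H_parent = 0.9839
H_left = 0.9544 (n=24), H_right = 0.7554 (n=23)
H_children = (24/47)·0.9544 + (23/47)·0.7554 = 0.857
IG = 0.9839 - 0.857 = 0.1269

0.1269


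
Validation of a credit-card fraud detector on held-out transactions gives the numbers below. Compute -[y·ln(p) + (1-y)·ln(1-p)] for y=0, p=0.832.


BCE = -[y·ln(p) + (1-y)·ln(1-p)]
= -0 - 1·ln(1-0.832)
= -ln(0.168) = 1.7838

1.7838


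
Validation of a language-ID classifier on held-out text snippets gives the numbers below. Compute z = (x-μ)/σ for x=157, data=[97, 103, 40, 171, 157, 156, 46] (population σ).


μ = 110, σ = 49.656
z = (157 - 110)/49.656 = 0.9465

0.9465


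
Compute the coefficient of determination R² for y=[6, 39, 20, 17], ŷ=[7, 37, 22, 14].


ȳ = 20.5
SS_res = Σ(y-ŷ)² = 18
SS_tot = Σ(y-ȳ)² = 565
R² = 1 - SS_res/SS_tot = 1 - 0.0319 = 0.9681

0.9681


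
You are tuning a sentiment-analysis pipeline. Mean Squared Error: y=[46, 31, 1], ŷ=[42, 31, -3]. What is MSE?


Squared errors: (46-42)²=16, (31-31)²=0, (1+ 3)²=16
Sum = 32
MSE = 32/3 = 32/3

32/3


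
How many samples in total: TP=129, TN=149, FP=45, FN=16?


Total = TP + TN + FP + FN
= 129 + 149 + 45 + 16
= 339
(Predicted positive: 174, predicted negative: 165)

339


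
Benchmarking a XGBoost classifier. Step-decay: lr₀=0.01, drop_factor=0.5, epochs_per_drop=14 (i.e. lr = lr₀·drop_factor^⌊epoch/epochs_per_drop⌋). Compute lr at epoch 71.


n_drops = ⌊71/14⌋ = 5
lr = 0.01·0.5^5 = 0.01·0.03125 = 0.0003125

0.0003125


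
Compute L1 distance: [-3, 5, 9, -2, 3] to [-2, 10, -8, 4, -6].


d = |-3+ 2| + |5-10| + |9+ 8| + |-2-4| + |3+ 6|
  = 1 + 5 + 17 + 6 + 9
  = 38

38


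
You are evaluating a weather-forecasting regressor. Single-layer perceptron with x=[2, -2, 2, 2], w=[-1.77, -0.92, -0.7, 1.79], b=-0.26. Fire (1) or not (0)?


z = (2)·(-1.77) + (-2)·(-0.92) + (2)·(-0.7) + (2)·(1.79) - 0.26
  = 0.22
step(z) = 1 (z≥0)

1


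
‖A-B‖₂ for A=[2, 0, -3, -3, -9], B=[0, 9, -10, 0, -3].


d = √((2-0)² + (0-9)² + (-3+ 10)² + (-3-0)² + (-9+ 3)²)
  = √(4 + 81 + 49 + 9 + 36)
  = √179 = 13.3791

13.3791


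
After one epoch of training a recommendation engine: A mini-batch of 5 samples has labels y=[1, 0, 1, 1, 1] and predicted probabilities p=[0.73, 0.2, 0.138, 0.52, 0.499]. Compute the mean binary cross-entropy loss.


L[0] = -ln(0.73) = 0.3147
L[1] = -ln(1-0.2) = -ln(0.8) = 0.2231
L[2] = -ln(0.138) = 1.9805
L[3] = -ln(0.52) = 0.6539
L[4] = -ln(0.499) = 0.6951
mean = (0.3147 + 0.2231 + 1.9805 + 0.6539 + 0.6951)/5 = 0.7735

0.7735


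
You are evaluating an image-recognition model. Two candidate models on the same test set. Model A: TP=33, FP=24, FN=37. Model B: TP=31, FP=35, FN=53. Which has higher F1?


Model A: P=33/57=0.5789, R=33/70=0.4714, F1=2PR/(P+R)=2TP/(2TP+FP+FN)=66/127=0.5197
Model B: P=31/66=0.4697, R=31/84=0.369, F1=2PR/(P+R)=2TP/(2TP+FP+FN)=62/150=0.4133
0.5197 > 0.4133 → Model A

Model A


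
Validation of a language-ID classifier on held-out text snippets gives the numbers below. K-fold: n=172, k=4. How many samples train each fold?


Fold size = 172/4 = 43
Training per fold = 172 - 43 = 129

129


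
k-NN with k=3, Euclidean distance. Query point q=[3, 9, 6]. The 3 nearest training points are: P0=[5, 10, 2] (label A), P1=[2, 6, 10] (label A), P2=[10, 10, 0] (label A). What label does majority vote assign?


d(q,P0) = 4.5826  (label A)
d(q,P1) = 5.099  (label A)
d(q,P2) = 9.2736  (label A)
Votes: A=3, B=0
Majority → A

A


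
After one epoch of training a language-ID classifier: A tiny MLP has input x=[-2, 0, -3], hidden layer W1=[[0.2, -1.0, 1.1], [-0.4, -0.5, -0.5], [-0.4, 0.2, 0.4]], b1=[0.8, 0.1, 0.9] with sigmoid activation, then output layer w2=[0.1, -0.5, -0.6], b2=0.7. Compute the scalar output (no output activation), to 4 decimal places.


z1[0] = (0.2)·(-2) + (-1.0)·(0) + (1.1)·(-3) + 0.8 = -2.9
z1[1] = (-0.4)·(-2) + (-0.5)·(0) + (-0.5)·(-3) + 0.1 = 2.4
z1[2] = (-0.4)·(-2) + (0.2)·(0) + (0.4)·(-3) + 0.9 = 0.5
h = sigmoid(z1) = [0.0522, 0.9168, 0.6225]
output = (0.1)·(0.0522) + (-0.5)·(0.9168) + (-0.6)·(0.6225) + 0.7 = -0.1267

-0.1267


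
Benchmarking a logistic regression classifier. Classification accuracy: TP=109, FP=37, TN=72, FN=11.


Accuracy = (TP+TN)/(TP+TN+FP+FN)
= (109+72)/(229)
= 181/229 = 79.04%

79.04%


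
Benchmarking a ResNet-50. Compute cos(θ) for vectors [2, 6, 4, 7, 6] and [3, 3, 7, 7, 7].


A·B = 2·3 + 6·3 + 4·7 + 7·7 + 6·7 = 143
‖A‖ = √141 = 11.8743, ‖B‖ = √165 = 12.8452
cos = 143/(√141·√165) = 143/√23265 = 0.9375

0.9375


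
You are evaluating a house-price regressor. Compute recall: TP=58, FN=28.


Recall = TP/(TP+FN)
= 58/(58+28)
= 58/86 = 67.44%

67.44%


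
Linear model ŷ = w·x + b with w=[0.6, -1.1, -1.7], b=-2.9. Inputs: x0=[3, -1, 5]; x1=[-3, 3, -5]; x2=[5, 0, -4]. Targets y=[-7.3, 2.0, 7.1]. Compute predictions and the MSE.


ŷ0 = (0.6)·(3) + (-1.1)·(-1) + (-1.7)·(5) - 2.9 = -8.5
ŷ1 = (0.6)·(-3) + (-1.1)·(3) + (-1.7)·(-5) - 2.9 = 0.5
ŷ2 = (0.6)·(5) + (-1.1)·(0) + (-1.7)·(-4) - 2.9 = 6.9
errors² = [1.44, 2.25, 0.04]
MSE = 3.7300/3 = 1.2433

1.2433


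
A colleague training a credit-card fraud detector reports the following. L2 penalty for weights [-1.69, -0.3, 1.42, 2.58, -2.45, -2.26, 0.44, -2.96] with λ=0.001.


‖w‖₂² = (-1.69)² + (-0.3)² + (1.42)² + (2.58)² + (-2.45)² + (-2.26)² + (0.44)² + (-2.96)²
     = 2.8561 + 0.09 + 2.0164 + 6.6564 + 6.0025 + 5.1076 + 0.1936 + 8.7616
     = 31.6842
λ·‖w‖₂² = 0.001·31.6842 = 0.031684

0.031684


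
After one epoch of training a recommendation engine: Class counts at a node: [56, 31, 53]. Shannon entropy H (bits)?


Probabilities: [56/140, 31/140, 53/140] ≈ [0.4, 0.2214, 0.3786]
H = -((56/140)·log₂(56/140) + (31/140)·log₂(31/140) + (53/140)·log₂(53/140))
  = 1.5409 bits

1.5409 bits


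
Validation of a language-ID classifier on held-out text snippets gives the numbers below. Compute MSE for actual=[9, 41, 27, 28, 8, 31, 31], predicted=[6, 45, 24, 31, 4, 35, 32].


Squared errors: (9-6)²=9, (41-45)²=16, (27-24)²=9, (28-31)²=9, (8-4)²=16, (31-35)²=16, (31-32)²=1
Sum = 76
MSE = 76/7 = 76/7

76/7


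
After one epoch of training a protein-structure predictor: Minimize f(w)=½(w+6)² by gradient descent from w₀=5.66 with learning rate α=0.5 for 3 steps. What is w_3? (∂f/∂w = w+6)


step 1: grad = 5.66+6 = 11.66; w = 5.66 - 0.5·(11.66) = -0.17
step 2: grad = -0.17+6 = 5.83; w = -0.17 - 0.5·(5.83) = -3.085
step 3: grad = -3.085+6 = 2.915; w = -3.085 - 0.5·(2.915) = -4.5425

-4.5425


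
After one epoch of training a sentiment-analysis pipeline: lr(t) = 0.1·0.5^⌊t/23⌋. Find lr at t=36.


n_drops = ⌊36/23⌋ = 1
lr = 0.1·0.5^1 = 0.1·0.5 = 0.05

0.05


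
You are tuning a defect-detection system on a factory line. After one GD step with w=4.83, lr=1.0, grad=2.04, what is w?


w_new = w - α·∇
= 4.83 - 1.0·2.04
= 4.83 - 2.04
= 2.79

2.79


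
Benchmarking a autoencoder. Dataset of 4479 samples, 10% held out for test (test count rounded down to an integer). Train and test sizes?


Test = ⌊4479·10/100⌋ = 447
Train = 4479 - 447 = 4032

Train: 4032, Test: 447


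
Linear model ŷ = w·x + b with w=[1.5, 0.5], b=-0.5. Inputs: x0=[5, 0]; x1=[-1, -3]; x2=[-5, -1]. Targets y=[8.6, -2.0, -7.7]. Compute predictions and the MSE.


ŷ0 = (1.5)·(5) + (0.5)·(0) - 0.5 = 7.0
ŷ1 = (1.5)·(-1) + (0.5)·(-3) - 0.5 = -3.5
ŷ2 = (1.5)·(-5) + (0.5)·(-1) - 0.5 = -8.5
errors² = [2.56, 2.25, 0.64]
MSE = 5.4500/3 = 1.8167

1.8167


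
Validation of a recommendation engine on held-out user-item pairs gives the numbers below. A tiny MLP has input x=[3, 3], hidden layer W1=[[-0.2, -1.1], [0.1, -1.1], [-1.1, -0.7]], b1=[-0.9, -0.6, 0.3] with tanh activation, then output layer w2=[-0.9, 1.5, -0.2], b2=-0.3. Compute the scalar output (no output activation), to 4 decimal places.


z1[0] = (-0.2)·(3) + (-1.1)·(3) - 0.9 = -4.8
z1[1] = (0.1)·(3) + (-1.1)·(3) - 0.6 = -3.6
z1[2] = (-1.1)·(3) + (-0.7)·(3) + 0.3 = -5.1
h = tanh(z1) = [-0.9999, -0.9985, -0.9999]
output = (-0.9)·(-0.9999) + (1.5)·(-0.9985) + (-0.2)·(-0.9999) - 0.3 = -0.6979

-0.6979


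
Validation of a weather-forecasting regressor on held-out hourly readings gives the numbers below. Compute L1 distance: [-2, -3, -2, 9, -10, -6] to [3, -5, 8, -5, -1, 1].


d = |-2-3| + |-3+ 5| + |-2-8| + |9+ 5| + |-10+ 1| + |-6-1|
  = 5 + 2 + 10 + 14 + 9 + 7
  = 47

47


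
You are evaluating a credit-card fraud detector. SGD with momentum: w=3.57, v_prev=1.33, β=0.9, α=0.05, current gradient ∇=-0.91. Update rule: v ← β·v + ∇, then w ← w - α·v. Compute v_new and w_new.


v_new = 0.9·1.33 - 0.91 = 1.197 - 0.91 = 0.287
w_new = 3.57 - 0.05·0.287 = 3.57 - 0.01435 = 3.55565

v_new=0.287, w_new=3.55565


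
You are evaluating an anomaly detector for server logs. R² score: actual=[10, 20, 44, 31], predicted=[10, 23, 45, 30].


ȳ = 26.25
SS_res = Σ(y-ŷ)² = 11
SS_tot = Σ(y-ȳ)² = 640.75
R² = 1 - SS_res/SS_tot = 1 - 0.0172 = 0.9828

0.9828


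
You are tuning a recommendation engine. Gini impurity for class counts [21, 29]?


Probabilities: [21/50, 29/50] ≈ [0.42, 0.58]
Σpᵢ² = (441 + 841)/50² = 1282/2500
Gini = 1 - Σpᵢ² = 1 - 1282/2500 = 0.4872

0.4872


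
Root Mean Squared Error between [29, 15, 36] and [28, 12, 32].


MSE = 26/3 = 8.6667
RMSE = √(26/3) = 2.9439

2.9439


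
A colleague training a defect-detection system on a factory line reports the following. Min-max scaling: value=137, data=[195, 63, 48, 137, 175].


min=48, max=195
(137-48)/(195-48) = 89/147 = 0.6054

0.6054


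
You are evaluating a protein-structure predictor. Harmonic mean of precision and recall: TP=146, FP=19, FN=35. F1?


Precision = 146/165 = 0.8848
Recall = 146/181 = 0.8066
F1 = 2·P·R/(P+R) = 2·TP/(2·TP+FP+FN) = 292/(292+19+35) = 292/346 = 0.8439

0.8439


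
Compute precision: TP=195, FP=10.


Precision = TP/(TP+FP)
= 195/(195+10)
= 195/205 = 95.12%

95.12%


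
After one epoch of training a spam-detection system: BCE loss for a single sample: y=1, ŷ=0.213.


BCE = -[y·ln(p) + (1-y)·ln(1-p)]
= -1·ln(0.213) - 0
= -ln(0.213) = 1.5465

1.5465


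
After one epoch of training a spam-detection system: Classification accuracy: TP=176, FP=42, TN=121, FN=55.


Accuracy = (TP+TN)/(TP+TN+FP+FN)
= (176+121)/(394)
= 297/394 = 75.38%

75.38%


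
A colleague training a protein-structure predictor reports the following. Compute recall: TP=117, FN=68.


Recall = TP/(TP+FN)
= 117/(117+68)
= 117/185 = 63.24%

63.24%


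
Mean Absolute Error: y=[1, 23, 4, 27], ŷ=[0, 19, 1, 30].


Absolute errors: |1-0|=1, |23-19|=4, |4-1|=3, |27-30|=3
Sum = 11
MAE = 11/4 = 11/4

11/4


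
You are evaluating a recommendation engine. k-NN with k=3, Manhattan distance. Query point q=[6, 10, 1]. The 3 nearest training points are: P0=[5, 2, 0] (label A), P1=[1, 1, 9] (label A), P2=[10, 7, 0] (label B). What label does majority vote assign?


d(q,P0) = 10  (label A)
d(q,P1) = 22  (label A)
d(q,P2) = 8  (label B)
Votes: A=2, B=1
Majority → A

A


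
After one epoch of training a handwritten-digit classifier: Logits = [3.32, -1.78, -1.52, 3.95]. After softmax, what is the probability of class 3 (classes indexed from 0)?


Exponentials: e^3.32=27.6604, e^-1.78=0.1686, e^-1.52=0.2187, e^3.95=51.9354
Sum = 79.9831
Softmax = [0.3458, 0.0021, 0.0027, 0.6493]
p[3] = 51.9354/79.9831 = 0.6493

0.6493


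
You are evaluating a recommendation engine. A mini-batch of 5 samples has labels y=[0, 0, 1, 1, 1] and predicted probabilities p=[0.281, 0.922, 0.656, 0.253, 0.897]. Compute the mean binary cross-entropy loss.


L[0] = -ln(1-0.281) = -ln(0.719) = 0.3299
L[1] = -ln(1-0.922) = -ln(0.078) = 2.551
L[2] = -ln(0.656) = 0.4216
L[3] = -ln(0.253) = 1.3744
L[4] = -ln(0.897) = 0.1087
mean = (0.3299 + 2.551 + 0.4216 + 1.3744 + 0.1087)/5 = 0.9571

0.9571


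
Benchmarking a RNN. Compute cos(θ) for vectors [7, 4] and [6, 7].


A·B = 7·6 + 4·7 = 70
‖A‖ = √65 = 8.0623, ‖B‖ = √85 = 9.2195
cos = 70/(√65·√85) = 70/√5525 = 0.9417

0.9417


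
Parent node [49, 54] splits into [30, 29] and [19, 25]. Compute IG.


Parent = [49, 54], H_parent = 0.9983
H_left = 0.9998 (n=59), H_right = 0.9865 (n=44)
H_children = (59/103)·0.9998 + (44/103)·0.9865 = 0.9941
IG = 0.9983 - 0.9941 = 0.0042

0.0042


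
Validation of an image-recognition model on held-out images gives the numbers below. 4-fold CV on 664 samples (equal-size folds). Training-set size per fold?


Fold size = 664/4 = 166
Training per fold = 664 - 166 = 498

498


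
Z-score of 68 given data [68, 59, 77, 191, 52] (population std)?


μ = 89.4, σ = 51.4921
z = (68 - 89.4)/51.4921 = -0.4156

-0.4156


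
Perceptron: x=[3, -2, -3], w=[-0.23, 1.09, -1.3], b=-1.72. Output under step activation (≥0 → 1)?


z = (3)·(-0.23) + (-2)·(1.09) + (-3)·(-1.3) - 1.72
  = -0.69
step(z) = 0 (z<0)

0


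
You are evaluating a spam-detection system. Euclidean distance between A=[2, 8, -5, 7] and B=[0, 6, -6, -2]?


d = √((2-0)² + (8-6)² + (-5+ 6)² + (7+ 2)²)
  = √(4 + 4 + 1 + 81)
  = √90 = 9.4868

9.4868


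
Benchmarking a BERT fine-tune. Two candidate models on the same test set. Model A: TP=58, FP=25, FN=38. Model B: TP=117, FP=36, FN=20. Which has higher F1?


Model A: P=58/83=0.6988, R=58/96=0.6042, F1=2PR/(P+R)=2TP/(2TP+FP+FN)=116/179=0.648
Model B: P=117/153=0.7647, R=117/137=0.854, F1=2PR/(P+R)=2TP/(2TP+FP+FN)=234/290=0.8069
0.648 < 0.8069 → Model B

Model B


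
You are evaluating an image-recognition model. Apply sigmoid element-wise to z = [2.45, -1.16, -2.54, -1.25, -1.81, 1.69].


σ(2.45) = 1/(1+e^-2.45) = 0.9206
σ(-1.16) = 1/(1+e^1.16) = 0.2387
σ(-2.54) = 1/(1+e^2.54) = 0.0731
σ(-1.25) = 1/(1+e^1.25) = 0.2227
σ(-1.81) = 1/(1+e^1.81) = 0.1406
σ(1.69) = 1/(1+e^-1.69) = 0.8442
result = [0.9206, 0.2387, 0.0731, 0.2227, 0.1406, 0.8442]

[0.9206, 0.2387, 0.0731, 0.2227, 0.1406, 0.8442]


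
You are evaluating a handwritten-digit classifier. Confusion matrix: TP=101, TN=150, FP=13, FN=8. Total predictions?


Total = TP + TN + FP + FN
= 101 + 150 + 13 + 8
= 272
(Predicted positive: 114, predicted negative: 158)

272


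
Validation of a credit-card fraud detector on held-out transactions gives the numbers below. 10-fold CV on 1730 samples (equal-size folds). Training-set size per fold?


Fold size = 1730/10 = 173
Training per fold = 1730 - 173 = 1557

1557


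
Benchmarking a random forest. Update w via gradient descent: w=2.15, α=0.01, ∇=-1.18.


w_new = w - α·∇
= 2.15 - 0.01·-1.18
= 2.15 + 0.0118
= 2.1618

2.1618


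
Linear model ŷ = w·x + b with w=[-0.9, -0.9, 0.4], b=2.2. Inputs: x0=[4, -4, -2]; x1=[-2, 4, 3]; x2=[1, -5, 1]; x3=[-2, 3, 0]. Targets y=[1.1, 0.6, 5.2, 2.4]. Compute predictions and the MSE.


ŷ0 = (-0.9)·(4) + (-0.9)·(-4) + (0.4)·(-2) + 2.2 = 1.4
ŷ1 = (-0.9)·(-2) + (-0.9)·(4) + (0.4)·(3) + 2.2 = 1.6
ŷ2 = (-0.9)·(1) + (-0.9)·(-5) + (0.4)·(1) + 2.2 = 6.2
ŷ3 = (-0.9)·(-2) + (-0.9)·(3) + (0.4)·(0) + 2.2 = 1.3
errors² = [0.09, 1.0, 1.0, 1.21]
MSE = 3.3000/4 = 0.825

0.825


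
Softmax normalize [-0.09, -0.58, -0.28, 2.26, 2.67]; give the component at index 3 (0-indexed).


Exponentials: e^-0.09=0.9139, e^-0.58=0.5599, e^-0.28=0.7558, e^2.26=9.5831, e^2.67=14.44
Sum = 26.2527
Softmax = [0.0348, 0.0213, 0.0288, 0.365, 0.55]
p[3] = 9.5831/26.2527 = 0.365

0.365


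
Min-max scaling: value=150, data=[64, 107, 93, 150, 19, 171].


min=19, max=171
(150-19)/(171-19) = 131/152 = 0.8618

0.8618


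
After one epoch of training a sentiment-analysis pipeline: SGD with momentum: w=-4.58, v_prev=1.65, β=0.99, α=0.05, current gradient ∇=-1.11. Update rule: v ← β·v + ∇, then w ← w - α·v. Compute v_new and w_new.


v_new = 0.99·1.65 - 1.11 = 1.6335 - 1.11 = 0.5235
w_new = -4.58 - 0.05·0.5235 = -4.58 - 0.026175 = -4.606175

v_new=0.5235, w_new=-4.606175


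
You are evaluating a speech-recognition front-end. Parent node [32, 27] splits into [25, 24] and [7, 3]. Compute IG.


Parent = [32, 27], H_parent = 0.9948
H_left = 0.9997 (n=49), H_right = 0.8813 (n=10)
H_children = (49/59)·0.9997 + (10/59)·0.8813 = 0.9796
IG = 0.9948 - 0.9796 = 0.0152

0.0152


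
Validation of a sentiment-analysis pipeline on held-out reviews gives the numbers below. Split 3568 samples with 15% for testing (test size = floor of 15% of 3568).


Test = ⌊3568·15/100⌋ = 535
Train = 3568 - 535 = 3033

Train: 3033, Test: 535


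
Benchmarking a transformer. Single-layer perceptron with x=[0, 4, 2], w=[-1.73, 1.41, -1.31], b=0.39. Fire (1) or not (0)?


z = (0)·(-1.73) + (4)·(1.41) + (2)·(-1.31) + 0.39
  = 3.41
step(z) = 1 (z≥0)

1


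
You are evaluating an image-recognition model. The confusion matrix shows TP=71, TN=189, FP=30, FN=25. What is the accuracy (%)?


Accuracy = (TP+TN)/(TP+TN+FP+FN)
= (71+189)/(315)
= 260/315 = 82.54%

82.54%


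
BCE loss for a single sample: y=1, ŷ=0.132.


BCE = -[y·ln(p) + (1-y)·ln(1-p)]
= -1·ln(0.132) - 0
= -ln(0.132) = 2.025

2.025


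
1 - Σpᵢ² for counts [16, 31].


Probabilities: [16/47, 31/47] ≈ [0.3404, 0.6596]
Σpᵢ² = (256 + 961)/47² = 1217/2209
Gini = 1 - Σpᵢ² = 1 - 1217/2209 = 0.4491

0.4491


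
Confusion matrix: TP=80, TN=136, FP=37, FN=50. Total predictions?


Total = TP + TN + FP + FN
= 80 + 136 + 37 + 50
= 303
(Predicted positive: 117, predicted negative: 186)

303


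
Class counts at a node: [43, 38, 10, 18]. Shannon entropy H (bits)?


Probabilities: [43/109, 38/109, 10/109, 18/109] ≈ [0.3945, 0.3486, 0.0917, 0.1651]
H = -((43/109)·log₂(43/109) + (38/109)·log₂(38/109) + (10/109)·log₂(10/109) + (18/109)·log₂(18/109))
  = 1.8046 bits

1.8046 bits


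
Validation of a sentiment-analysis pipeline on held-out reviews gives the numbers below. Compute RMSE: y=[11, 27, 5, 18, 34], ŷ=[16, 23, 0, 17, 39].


MSE = 92/5 = 18.4
RMSE = √(92/5) = 4.2895

4.2895


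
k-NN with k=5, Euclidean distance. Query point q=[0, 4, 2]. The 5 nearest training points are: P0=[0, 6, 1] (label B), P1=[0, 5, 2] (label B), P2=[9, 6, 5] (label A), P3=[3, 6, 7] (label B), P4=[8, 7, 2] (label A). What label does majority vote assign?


d(q,P0) = 2.2361  (label B)
d(q,P1) = 1.0  (label B)
d(q,P2) = 9.6954  (label A)
d(q,P3) = 6.1644  (label B)
d(q,P4) = 8.544  (label A)
Votes: A=2, B=3
Majority → B

B


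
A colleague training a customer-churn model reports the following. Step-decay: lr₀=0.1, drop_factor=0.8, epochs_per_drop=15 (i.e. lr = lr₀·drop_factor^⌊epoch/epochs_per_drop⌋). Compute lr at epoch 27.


n_drops = ⌊27/15⌋ = 1
lr = 0.1·0.8^1 = 0.1·0.8 = 0.08

0.08


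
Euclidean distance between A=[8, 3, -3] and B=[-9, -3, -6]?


d = √((8+ 9)² + (3+ 3)² + (-3+ 6)²)
  = √(289 + 36 + 9)
  = √334 = 18.2757

18.2757


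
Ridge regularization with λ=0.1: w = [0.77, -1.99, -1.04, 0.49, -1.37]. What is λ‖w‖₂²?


‖w‖₂² = (0.77)² + (-1.99)² + (-1.04)² + (0.49)² + (-1.37)²
     = 0.5929 + 3.9601 + 1.0816 + 0.2401 + 1.8769
     = 7.7516
λ·‖w‖₂² = 0.1·7.7516 = 0.77516

0.77516


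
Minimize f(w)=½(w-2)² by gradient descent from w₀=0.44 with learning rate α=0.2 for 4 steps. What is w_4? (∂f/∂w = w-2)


step 1: grad = 0.44-2 = -1.56; w = 0.44 - 0.2·(-1.56) = 0.752
step 2: grad = 0.752-2 = -1.248; w = 0.752 - 0.2·(-1.248) = 1.0016
step 3: grad = 1.0016-2 = -0.9984; w = 1.0016 - 0.2·(-0.9984) = 1.20128
step 4: grad = 1.20128-2 = -0.79872; w = 1.20128 - 0.2·(-0.79872) = 1.361024

1.361024
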